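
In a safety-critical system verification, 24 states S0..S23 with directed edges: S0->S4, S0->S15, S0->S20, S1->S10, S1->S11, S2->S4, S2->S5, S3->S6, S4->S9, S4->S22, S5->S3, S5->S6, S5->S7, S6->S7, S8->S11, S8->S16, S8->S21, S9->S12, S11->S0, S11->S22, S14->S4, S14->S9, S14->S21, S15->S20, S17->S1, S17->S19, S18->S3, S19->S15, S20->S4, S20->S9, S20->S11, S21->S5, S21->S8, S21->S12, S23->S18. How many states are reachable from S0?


BFS from S0:
  layer 0: {S0}
  layer 1: {S4, S15, S20}
  layer 2: {S9, S11, S22}
  layer 3: {S12}
Reachable set: {S0, S4, S9, S11, S12, S15, S20, S22}
Count = 8

8


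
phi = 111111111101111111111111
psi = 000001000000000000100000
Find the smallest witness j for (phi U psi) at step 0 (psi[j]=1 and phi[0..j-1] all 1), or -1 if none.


(phi U psi) at 0: need smallest j with psi[j]=1 and phi[i]=1 for all i in [0,j).
Scan from step 0:
  step 0: phi=1, psi=0 -> continue
  step 1: phi=1, psi=0 -> continue
  step 2: phi=1, psi=0 -> continue
  step 3: phi=1, psi=0 -> continue
  step 5: psi=1 and phi held for [0,5) -> witness found
Witness step = 5

5


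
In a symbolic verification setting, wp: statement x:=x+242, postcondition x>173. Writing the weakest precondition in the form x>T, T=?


Formula: wp(x:=E, P) = P[E/x] (substitute E for x in postcondition)
Step 1: Postcondition: x>173
Step 2: Substitute x+242 for x: x+242>173
Step 3: Solve for x: x > 173-242 = -69

-69


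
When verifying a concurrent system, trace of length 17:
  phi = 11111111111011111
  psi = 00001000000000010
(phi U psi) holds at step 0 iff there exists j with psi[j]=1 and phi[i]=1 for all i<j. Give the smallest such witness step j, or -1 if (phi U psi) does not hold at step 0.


(phi U psi) at 0: need smallest j with psi[j]=1 and phi[i]=1 for all i in [0,j).
Scan from step 0:
  step 0: phi=1, psi=0 -> continue
  step 1: phi=1, psi=0 -> continue
  step 2: phi=1, psi=0 -> continue
  step 3: phi=1, psi=0 -> continue
  step 4: psi=1 and phi held for [0,4) -> witness found
Witness step = 4

4


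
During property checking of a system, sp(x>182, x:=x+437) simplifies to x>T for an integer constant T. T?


Formula: sp(P, x:=E) = exists old_x. (x = E[old_x/x]) AND P[old_x/x] (old_x is the value of x before the assignment; eliminate old_x by solving x = E[old_x/x] for old_x)
Step 1: Precondition P: x>182, i.e. old_x > 182
Step 2: Assignment gives x = old_x + 437, so old_x = x - 437
Step 3: Substitute into P: x - 437 > 182
Step 4: Simplify: x > 182+437 = 619

619


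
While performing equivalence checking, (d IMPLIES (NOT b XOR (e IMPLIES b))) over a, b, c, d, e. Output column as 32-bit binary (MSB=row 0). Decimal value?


Formula: (d IMPLIES (NOT b XOR (e IMPLIES b))) over a, b, c, d, e (32 rows)
Evaluate each row (bits = a,b,c,d,e, MSB first):
  row 0 [00000]: (0 IMPLIES (NOT 0 XOR (0 IMPLIES 0))) -> 1
  row 1 [00001]: (0 IMPLIES (NOT 0 XOR (1 IMPLIES 0))) -> 1
  row 2 [00010]: (1 IMPLIES (NOT 0 XOR (0 IMPLIES 0))) -> 0
  row 3 [00011]: (1 IMPLIES (NOT 0 XOR (1 IMPLIES 0))) -> 1
  row 4 [00100]: (0 IMPLIES (NOT 0 XOR (0 IMPLIES 0))) -> 1
  row 5 [00101]: (0 IMPLIES (NOT 0 XOR (1 IMPLIES 0))) -> 1
  row 6 [00110]: (1 IMPLIES (NOT 0 XOR (0 IMPLIES 0))) -> 0
  row 7 [00111]: (1 IMPLIES (NOT 0 XOR (1 IMPLIES 0))) -> 1
  row 8 [01000]: (0 IMPLIES (NOT 1 XOR (0 IMPLIES 1))) -> 1
  row 9 [01001]: (0 IMPLIES (NOT 1 XOR (1 IMPLIES 1))) -> 1
  row 10 [01010]: (1 IMPLIES (NOT 1 XOR (0 IMPLIES 1))) -> 1
  row 11 [01011]: (1 IMPLIES (NOT 1 XOR (1 IMPLIES 1))) -> 1
  row 12 [01100]: (0 IMPLIES (NOT 1 XOR (0 IMPLIES 1))) -> 1
  row 13 [01101]: (0 IMPLIES (NOT 1 XOR (1 IMPLIES 1))) -> 1
  row 14 [01110]: (1 IMPLIES (NOT 1 XOR (0 IMPLIES 1))) -> 1
  row 15 [01111]: (1 IMPLIES (NOT 1 XOR (1 IMPLIES 1))) -> 1
  row 16 [10000]: (0 IMPLIES (NOT 0 XOR (0 IMPLIES 0))) -> 1
  row 17 [10001]: (0 IMPLIES (NOT 0 XOR (1 IMPLIES 0))) -> 1
  row 18 [10010]: (1 IMPLIES (NOT 0 XOR (0 IMPLIES 0))) -> 0
  row 19 [10011]: (1 IMPLIES (NOT 0 XOR (1 IMPLIES 0))) -> 1
  row 20 [10100]: (0 IMPLIES (NOT 0 XOR (0 IMPLIES 0))) -> 1
  row 21 [10101]: (0 IMPLIES (NOT 0 XOR (1 IMPLIES 0))) -> 1
  row 22 [10110]: (1 IMPLIES (NOT 0 XOR (0 IMPLIES 0))) -> 0
  row 23 [10111]: (1 IMPLIES (NOT 0 XOR (1 IMPLIES 0))) -> 1
  row 24 [11000]: (0 IMPLIES (NOT 1 XOR (0 IMPLIES 1))) -> 1
  row 25 [11001]: (0 IMPLIES (NOT 1 XOR (1 IMPLIES 1))) -> 1
  row 26 [11010]: (1 IMPLIES (NOT 1 XOR (0 IMPLIES 1))) -> 1
  row 27 [11011]: (1 IMPLIES (NOT 1 XOR (1 IMPLIES 1))) -> 1
  row 28 [11100]: (0 IMPLIES (NOT 1 XOR (0 IMPLIES 1))) -> 1
  row 29 [11101]: (0 IMPLIES (NOT 1 XOR (1 IMPLIES 1))) -> 1
  row 30 [11110]: (1 IMPLIES (NOT 1 XOR (0 IMPLIES 1))) -> 1
  row 31 [11111]: (1 IMPLIES (NOT 1 XOR (1 IMPLIES 1))) -> 1
Full result column, 4 rows per line (a,b,c fixed per line; d,e runs 00..11 left to right):
  rows 0-3 [a,b,c=000]: 1101  = hex D
  rows 4-7 [a,b,c=001]: 1101  = hex D
  rows 8-11 [a,b,c=010]: 1111  = hex F
  rows 12-15 [a,b,c=011]: 1111  = hex F
  rows 16-19 [a,b,c=100]: 1101  = hex D
  rows 20-23 [a,b,c=101]: 1101  = hex D
  rows 24-27 [a,b,c=110]: 1111  = hex F
  rows 28-31 [a,b,c=111]: 1111  = hex F
Output column (row 0 .. row 31) = 11011101111111111101110111111111
Output column grouped in 4s = 1101 1101 1111 1111 1101 1101 1111 1111 = 0xDDFFDDFF
Convert to decimal digit by digit (value = value*16 + digit):
  D -> 13
  13*16 + 13 (D) = 221
  221*16 + 15 (F) = 3551
  3551*16 + 15 (F) = 56831
  56831*16 + 13 (D) = 909309
  909309*16 + 13 (D) = 14548957
  14548957*16 + 15 (F) = 232783327
  232783327*16 + 15 (F) = 3724533247
Decimal = 3724533247

3724533247


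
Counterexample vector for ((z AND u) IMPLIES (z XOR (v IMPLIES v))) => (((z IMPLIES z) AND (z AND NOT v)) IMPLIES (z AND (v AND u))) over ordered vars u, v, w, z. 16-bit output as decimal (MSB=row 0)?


F1 = ((z AND u) IMPLIES (z XOR (v IMPLIES v)))
F2 = (((z IMPLIES z) AND (z AND NOT v)) IMPLIES (z AND (v AND u)))
Counterexample to F1=>F2 is where F1=1 and F2=0.
Evaluate each row (bits = u,v,w,z, MSB first):
  row 0 [0000]: F1=1 F2=1 -> F1&~F2 -> 0
  row 1 [0001]: F1=1 F2=0 -> F1&~F2 -> 1
  row 2 [0010]: F1=1 F2=1 -> F1&~F2 -> 0
  row 3 [0011]: F1=1 F2=0 -> F1&~F2 -> 1
  row 4 [0100]: F1=1 F2=1 -> F1&~F2 -> 0
  row 5 [0101]: F1=1 F2=1 -> F1&~F2 -> 0
  row 6 [0110]: F1=1 F2=1 -> F1&~F2 -> 0
  row 7 [0111]: F1=1 F2=1 -> F1&~F2 -> 0
  row 8 [1000]: F1=1 F2=1 -> F1&~F2 -> 0
  row 9 [1001]: F1=0 F2=0 -> F1&~F2 -> 0
  row 10 [1010]: F1=1 F2=1 -> F1&~F2 -> 0
  row 11 [1011]: F1=0 F2=0 -> F1&~F2 -> 0
  row 12 [1100]: F1=1 F2=1 -> F1&~F2 -> 0
  row 13 [1101]: F1=0 F2=1 -> F1&~F2 -> 0
  row 14 [1110]: F1=1 F2=1 -> F1&~F2 -> 0
  row 15 [1111]: F1=0 F2=1 -> F1&~F2 -> 0
Full result column, 4 rows per line (u,v fixed per line; w,z runs 00..11 left to right):
  rows 0-3 [u,v=00]: 0101  = hex 5
  rows 4-7 [u,v=01]: 0000  = hex 0
  rows 8-11 [u,v=10]: 0000  = hex 0
  rows 12-15 [u,v=11]: 0000  = hex 0
Counterexample vector (row 0 .. row 15) = 0101000000000000
Output column grouped in 4s = 0101 0000 0000 0000 = 0x5000
Convert to decimal digit by digit (value = value*16 + digit):
  5 -> 5
  5*16 + 0 = 80
  80*16 + 0 = 1280
  1280*16 + 0 = 20480
Decimal = 20480

20480


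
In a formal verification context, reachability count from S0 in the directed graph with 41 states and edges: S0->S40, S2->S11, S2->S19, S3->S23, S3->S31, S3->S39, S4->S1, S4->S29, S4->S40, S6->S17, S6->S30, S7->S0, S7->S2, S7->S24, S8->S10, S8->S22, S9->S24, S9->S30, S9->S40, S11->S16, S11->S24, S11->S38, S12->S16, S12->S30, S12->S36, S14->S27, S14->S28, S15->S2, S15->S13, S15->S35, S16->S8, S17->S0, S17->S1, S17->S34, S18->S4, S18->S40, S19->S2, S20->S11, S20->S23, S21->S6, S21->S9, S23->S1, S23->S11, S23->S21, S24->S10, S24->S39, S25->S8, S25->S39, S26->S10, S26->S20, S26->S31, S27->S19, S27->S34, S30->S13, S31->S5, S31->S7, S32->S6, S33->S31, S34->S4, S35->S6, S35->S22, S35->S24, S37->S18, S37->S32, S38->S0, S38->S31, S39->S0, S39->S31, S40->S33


BFS from S0:
  layer 0: {S0}
  layer 1: {S40}
  layer 2: {S33}
  layer 3: {S31}
  layer 4: {S5, S7}
  layer 5: {S2, S24}
  layer 6: {S10, S11, S19, S39}
  layer 7: {S16, S38}
  layer 8: {S8}
  layer 9: {S22}
Reachable set: {S0, S2, S5, S7, S8, S10, S11, S16, S19, S22, S24, S31, S33, S38, S39, S40}
Count = 16

16


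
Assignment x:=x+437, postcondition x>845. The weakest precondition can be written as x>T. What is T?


Formula: wp(x:=E, P) = P[E/x] (substitute E for x in postcondition)
Step 1: Postcondition: x>845
Step 2: Substitute x+437 for x: x+437>845
Step 3: Solve for x: x > 845-437 = 408

408


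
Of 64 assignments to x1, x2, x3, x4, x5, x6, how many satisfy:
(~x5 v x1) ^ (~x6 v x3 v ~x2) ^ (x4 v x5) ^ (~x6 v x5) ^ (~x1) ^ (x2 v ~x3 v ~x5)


CNF with 6 clauses over 6 vars (64 assignments).
An assignment satisfies CNF iff every clause has >=1 true literal.
Check each row (bits = x1,x2,x3,x4,x5,x6; clause T/F shown):
  row 0 [000000]: clauses=TTFTTT -> 0
  row 1 [000001]: clauses=TTFFTT -> 0
  row 2 [000010]: clauses=FTTTTT -> 0
  row 3 [000011]: clauses=FTTTTT -> 0
  row 4 [000100]: clauses=TTTTTT -> 1
  (every remaining row is evaluated the same way; all 64 results are listed next)
Full result column, 8 rows per line (x1,x2,x3 fixed per line; x4,x5,x6 runs 000..111 left to right):
  rows 0-7 [x1,x2,x3=000]: 00001000  (ones: 1)
  rows 8-15 [x1,x2,x3=001]: 00001000  (ones: 1)
  rows 16-23 [x1,x2,x3=010]: 00001000  (ones: 1)
  rows 24-31 [x1,x2,x3=011]: 00001000  (ones: 1)
  rows 32-39 [x1,x2,x3=100]: 00000000  (ones: 0)
  rows 40-47 [x1,x2,x3=101]: 00000000  (ones: 0)
  rows 48-55 [x1,x2,x3=110]: 00000000  (ones: 0)
  rows 56-63 [x1,x2,x3=111]: 00000000  (ones: 0)
Satisfying assignments = 1+1+1+1+0+0+0+0 = 4

4


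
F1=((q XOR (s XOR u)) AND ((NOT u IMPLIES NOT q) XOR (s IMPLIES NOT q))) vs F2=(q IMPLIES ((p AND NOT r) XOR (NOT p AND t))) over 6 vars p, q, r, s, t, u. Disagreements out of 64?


F1 = ((q XOR (s XOR u)) AND ((NOT u IMPLIES NOT q) XOR (s IMPLIES NOT q)))
F2 = (q IMPLIES ((p AND NOT r) XOR (NOT p AND t)))
Evaluate both on each of 64 rows (bits = p,q,r,s,t,u):
  row 0 [000000]: F1=0 F2=1 (differ) -> 1
  row 1 [000001]: F1=0 F2=1 (differ) -> 1
  row 2 [000010]: F1=0 F2=1 (differ) -> 1
  row 3 [000011]: F1=0 F2=1 (differ) -> 1
  row 4 [000100]: F1=0 F2=1 (differ) -> 1
  (every remaining row is evaluated the same way; all 64 results are listed next)
Full result column, 8 rows per line (p,q,r fixed per line; s,t,u runs 000..111 left to right):
  rows 0-7 [p,q,r=000]: 11111111  (ones: 8)
  rows 8-15 [p,q,r=001]: 11111111  (ones: 8)
  rows 16-23 [p,q,r=010]: 10010110  (ones: 4)
  rows 24-31 [p,q,r=011]: 10010110  (ones: 4)
  rows 32-39 [p,q,r=100]: 11111111  (ones: 8)
  rows 40-47 [p,q,r=101]: 11111111  (ones: 8)
  rows 48-55 [p,q,r=110]: 01011010  (ones: 4)
  rows 56-63 [p,q,r=111]: 10100101  (ones: 4)
Disagreements = 8+8+4+4+8+8+4+4 = 48

48


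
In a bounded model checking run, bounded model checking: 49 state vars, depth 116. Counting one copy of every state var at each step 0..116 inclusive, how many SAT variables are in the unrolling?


BMC unrolls to depth k, creating one copy of each state var for steps 0..k.
Step count = 116 + 1 = 117 (steps 0 through 116)
Vars per step = 49
Total = 49 * 117 = 5733

5733


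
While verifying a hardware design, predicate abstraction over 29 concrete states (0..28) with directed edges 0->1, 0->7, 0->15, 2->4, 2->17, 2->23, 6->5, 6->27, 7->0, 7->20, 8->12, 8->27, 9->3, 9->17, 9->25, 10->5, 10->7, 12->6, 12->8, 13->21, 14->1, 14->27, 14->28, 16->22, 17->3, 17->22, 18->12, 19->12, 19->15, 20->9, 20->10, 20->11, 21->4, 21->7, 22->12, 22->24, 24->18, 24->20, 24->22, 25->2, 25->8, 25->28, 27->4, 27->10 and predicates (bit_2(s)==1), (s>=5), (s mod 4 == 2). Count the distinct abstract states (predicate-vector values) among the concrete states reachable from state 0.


BFS from 0:
Concrete reachable: {0, 1, 2, 3, 4, 5, 6, 7, 8, 9, 10, 11, 12, 15, 17, 18, 20, 22, 23, 24, 25, 27, 28}
Abstract via predicates (bit_2(s)==1), (s>=5), (s mod 4 == 2):
  (0,0,0) <- {0, 1, 3}
  (0,0,1) <- {2}
  (0,1,0) <- {8, 9, 11, 17, 24, 25, 27}
  (0,1,1) <- {10, 18}
  (1,0,0) <- {4}
  (1,1,0) <- {5, 7, 12, 15, 20, 23, 28}
  (1,1,1) <- {6, 22}
Distinct abstract states = 7

7


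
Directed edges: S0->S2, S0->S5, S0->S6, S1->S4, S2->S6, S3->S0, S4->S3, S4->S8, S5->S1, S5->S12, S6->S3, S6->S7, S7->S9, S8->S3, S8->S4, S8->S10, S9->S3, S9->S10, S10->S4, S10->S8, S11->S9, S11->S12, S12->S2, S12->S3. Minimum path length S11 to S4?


BFS layer-by-layer from S11:
  dist 0: {S11}
  dist 1: {S9, S12}
  dist 2: {S2, S3, S10}
  dist 3: {S0, S4, S6, S8}
  -> S4 reached at distance 3
Shortest path length = 3

3


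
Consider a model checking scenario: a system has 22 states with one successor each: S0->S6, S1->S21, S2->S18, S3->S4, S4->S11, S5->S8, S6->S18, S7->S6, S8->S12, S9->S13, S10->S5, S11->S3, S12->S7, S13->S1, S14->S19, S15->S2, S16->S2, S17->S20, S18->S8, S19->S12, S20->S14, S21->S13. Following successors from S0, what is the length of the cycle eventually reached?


Trace from S0 until a state repeats:
  S0 -> S6 -> S18 -> S8 -> S12 -> S7 -> S6
S6 first seen at step 1, revisited at step 6.
Cycle length = 6 - 1 = 5

5


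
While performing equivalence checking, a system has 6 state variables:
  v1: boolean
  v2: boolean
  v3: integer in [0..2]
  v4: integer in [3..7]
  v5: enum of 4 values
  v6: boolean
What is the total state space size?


State space = product of domain sizes of all variables.
Domain sizes:
  v1 (boolean): 2
  v2 (boolean): 2
  v3 (integer in [0..2]): 3
  v4 (integer in [3..7]): 5
  v5 (enum of 4 values): 4
  v6 (boolean): 2
Product = 2 * 2 * 3 * 5 * 4 * 2 = 480

480


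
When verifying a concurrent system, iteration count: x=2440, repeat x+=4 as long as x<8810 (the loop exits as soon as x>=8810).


Step 1: x goes from 2440 toward 8810 by 4; the body runs while x<8810, so iterations = ceil((bound-start)/step)
Step 2: Distance=6370
Step 3: ceil(6370/4)=1593

1593


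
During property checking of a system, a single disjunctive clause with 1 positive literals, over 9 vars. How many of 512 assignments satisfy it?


Step 1: Total=2^9=512
Step 2: Unsat when all 1 false: 2^8=256
Step 3: Sat=512-256=256

256


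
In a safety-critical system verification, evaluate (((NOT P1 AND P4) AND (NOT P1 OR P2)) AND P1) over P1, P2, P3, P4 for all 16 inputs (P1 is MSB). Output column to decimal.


Formula: (((NOT P1 AND P4) AND (NOT P1 OR P2)) AND P1) over P1, P2, P3, P4 (16 rows)
Evaluate each row (bits = P1,P2,P3,P4, MSB first):
  row 0 [0000]: (((NOT 0 AND 0) AND (NOT 0 OR 0)) AND 0) -> 0
  row 1 [0001]: (((NOT 0 AND 1) AND (NOT 0 OR 0)) AND 0) -> 0
  row 2 [0010]: (((NOT 0 AND 0) AND (NOT 0 OR 0)) AND 0) -> 0
  row 3 [0011]: (((NOT 0 AND 1) AND (NOT 0 OR 0)) AND 0) -> 0
  row 4 [0100]: (((NOT 0 AND 0) AND (NOT 0 OR 1)) AND 0) -> 0
  row 5 [0101]: (((NOT 0 AND 1) AND (NOT 0 OR 1)) AND 0) -> 0
  row 6 [0110]: (((NOT 0 AND 0) AND (NOT 0 OR 1)) AND 0) -> 0
  row 7 [0111]: (((NOT 0 AND 1) AND (NOT 0 OR 1)) AND 0) -> 0
  row 8 [1000]: (((NOT 1 AND 0) AND (NOT 1 OR 0)) AND 1) -> 0
  row 9 [1001]: (((NOT 1 AND 1) AND (NOT 1 OR 0)) AND 1) -> 0
  row 10 [1010]: (((NOT 1 AND 0) AND (NOT 1 OR 0)) AND 1) -> 0
  row 11 [1011]: (((NOT 1 AND 1) AND (NOT 1 OR 0)) AND 1) -> 0
  row 12 [1100]: (((NOT 1 AND 0) AND (NOT 1 OR 1)) AND 1) -> 0
  row 13 [1101]: (((NOT 1 AND 1) AND (NOT 1 OR 1)) AND 1) -> 0
  row 14 [1110]: (((NOT 1 AND 0) AND (NOT 1 OR 1)) AND 1) -> 0
  row 15 [1111]: (((NOT 1 AND 1) AND (NOT 1 OR 1)) AND 1) -> 0
Full result column, 4 rows per line (P1,P2 fixed per line; P3,P4 runs 00..11 left to right):
  rows 0-3 [P1,P2=00]: 0000  = hex 0
  rows 4-7 [P1,P2=01]: 0000  = hex 0
  rows 8-11 [P1,P2=10]: 0000  = hex 0
  rows 12-15 [P1,P2=11]: 0000  = hex 0
Output column (row 0 .. row 15) = 0000000000000000
Output column grouped in 4s = 0000 0000 0000 0000 = 0x0000
Convert to decimal digit by digit (value = value*16 + digit):
  0 -> 0
  0*16 + 0 = 0
  0*16 + 0 = 0
  0*16 + 0 = 0
Decimal = 0

0


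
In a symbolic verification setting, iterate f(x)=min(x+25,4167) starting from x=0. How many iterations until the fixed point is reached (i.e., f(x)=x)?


Step 1: x=0, cap=4167, increment=25
Step 2: x grows by 25 each step until capped at 4167; fixed point is x=4167
Step 3: iterations = ceil(4167/25) = 167

167


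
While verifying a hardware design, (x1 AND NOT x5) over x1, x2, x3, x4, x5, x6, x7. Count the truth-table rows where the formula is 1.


Formula: (x1 AND NOT x5) over 7 vars (128 rows)
Evaluate each row (x1, x2, x3, x4, x5, x6, x7 as bits, MSB first):
  row 0 [0000000]: (0 AND NOT 0) -> 0
  row 1 [0000001]: (0 AND NOT 0) -> 0
  row 2 [0000010]: (0 AND NOT 0) -> 0
  row 3 [0000011]: (0 AND NOT 0) -> 0
  row 4 [0000100]: (0 AND NOT 1) -> 0
  (every remaining row is evaluated the same way; all 128 results are listed next)
Full result column, 8 rows per line (x1,x2,x3,x4 fixed per line; x5,x6,x7 runs 000..111 left to right):
  rows 0-7 [x1,x2,x3,x4=0000]: 00000000  (ones: 0)
  rows 8-15 [x1,x2,x3,x4=0001]: 00000000  (ones: 0)
  rows 16-23 [x1,x2,x3,x4=0010]: 00000000  (ones: 0)
  rows 24-31 [x1,x2,x3,x4=0011]: 00000000  (ones: 0)
  rows 32-39 [x1,x2,x3,x4=0100]: 00000000  (ones: 0)
  rows 40-47 [x1,x2,x3,x4=0101]: 00000000  (ones: 0)
  rows 48-55 [x1,x2,x3,x4=0110]: 00000000  (ones: 0)
  rows 56-63 [x1,x2,x3,x4=0111]: 00000000  (ones: 0)
  rows 64-71 [x1,x2,x3,x4=1000]: 11110000  (ones: 4)
  rows 72-79 [x1,x2,x3,x4=1001]: 11110000  (ones: 4)
  rows 80-87 [x1,x2,x3,x4=1010]: 11110000  (ones: 4)
  rows 88-95 [x1,x2,x3,x4=1011]: 11110000  (ones: 4)
  rows 96-103 [x1,x2,x3,x4=1100]: 11110000  (ones: 4)
  rows 104-111 [x1,x2,x3,x4=1101]: 11110000  (ones: 4)
  rows 112-119 [x1,x2,x3,x4=1110]: 11110000  (ones: 4)
  rows 120-127 [x1,x2,x3,x4=1111]: 11110000  (ones: 4)
Count of 1-rows = 0+0+0+0+0+0+0+0+4+4+4+4+4+4+4+4 = 32

32


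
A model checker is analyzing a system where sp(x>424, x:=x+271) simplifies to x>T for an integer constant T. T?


Formula: sp(P, x:=E) = exists old_x. (x = E[old_x/x]) AND P[old_x/x] (old_x is the value of x before the assignment; eliminate old_x by solving x = E[old_x/x] for old_x)
Step 1: Precondition P: x>424, i.e. old_x > 424
Step 2: Assignment gives x = old_x + 271, so old_x = x - 271
Step 3: Substitute into P: x - 271 > 424
Step 4: Simplify: x > 424+271 = 695

695


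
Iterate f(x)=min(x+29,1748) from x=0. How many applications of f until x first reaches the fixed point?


Step 1: x=0, cap=1748, increment=29
Step 2: x grows by 29 each step until capped at 1748; fixed point is x=1748
Step 3: iterations = ceil(1748/29) = 61

61


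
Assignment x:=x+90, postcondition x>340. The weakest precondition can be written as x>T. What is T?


Formula: wp(x:=E, P) = P[E/x] (substitute E for x in postcondition)
Step 1: Postcondition: x>340
Step 2: Substitute x+90 for x: x+90>340
Step 3: Solve for x: x > 340-90 = 250

250


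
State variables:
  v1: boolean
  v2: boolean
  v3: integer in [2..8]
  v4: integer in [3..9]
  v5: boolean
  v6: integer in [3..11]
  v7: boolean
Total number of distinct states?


State space = product of domain sizes of all variables.
Domain sizes:
  v1 (boolean): 2
  v2 (boolean): 2
  v3 (integer in [2..8]): 7
  v4 (integer in [3..9]): 7
  v5 (boolean): 2
  v6 (integer in [3..11]): 9
  v7 (boolean): 2
Product = 2 * 2 * 7 * 7 * 2 * 9 * 2 = 7056

7056


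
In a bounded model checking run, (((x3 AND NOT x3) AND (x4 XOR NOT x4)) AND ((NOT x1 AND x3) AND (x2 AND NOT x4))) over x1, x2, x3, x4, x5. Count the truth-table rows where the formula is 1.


Formula: (((x3 AND NOT x3) AND (x4 XOR NOT x4)) AND ((NOT x1 AND x3) AND (x2 AND NOT x4))) over 5 vars (32 rows)
Evaluate each row (x1, x2, x3, x4, x5 as bits, MSB first):
  row 0 [00000]: (((0 AND NOT 0) AND (0 XOR NOT 0)) AND ((NOT 0 AND 0) AND (0 AND NOT 0))) -> 0
  row 1 [00001]: (((0 AND NOT 0) AND (0 XOR NOT 0)) AND ((NOT 0 AND 0) AND (0 AND NOT 0))) -> 0
  row 2 [00010]: (((0 AND NOT 0) AND (1 XOR NOT 1)) AND ((NOT 0 AND 0) AND (0 AND NOT 1))) -> 0
  row 3 [00011]: (((0 AND NOT 0) AND (1 XOR NOT 1)) AND ((NOT 0 AND 0) AND (0 AND NOT 1))) -> 0
  row 4 [00100]: (((1 AND NOT 1) AND (0 XOR NOT 0)) AND ((NOT 0 AND 1) AND (0 AND NOT 0))) -> 0
  row 5 [00101]: (((1 AND NOT 1) AND (0 XOR NOT 0)) AND ((NOT 0 AND 1) AND (0 AND NOT 0))) -> 0
  row 6 [00110]: (((1 AND NOT 1) AND (1 XOR NOT 1)) AND ((NOT 0 AND 1) AND (0 AND NOT 1))) -> 0
  row 7 [00111]: (((1 AND NOT 1) AND (1 XOR NOT 1)) AND ((NOT 0 AND 1) AND (0 AND NOT 1))) -> 0
  row 8 [01000]: (((0 AND NOT 0) AND (0 XOR NOT 0)) AND ((NOT 0 AND 0) AND (1 AND NOT 0))) -> 0
  row 9 [01001]: (((0 AND NOT 0) AND (0 XOR NOT 0)) AND ((NOT 0 AND 0) AND (1 AND NOT 0))) -> 0
  row 10 [01010]: (((0 AND NOT 0) AND (1 XOR NOT 1)) AND ((NOT 0 AND 0) AND (1 AND NOT 1))) -> 0
  row 11 [01011]: (((0 AND NOT 0) AND (1 XOR NOT 1)) AND ((NOT 0 AND 0) AND (1 AND NOT 1))) -> 0
  row 12 [01100]: (((1 AND NOT 1) AND (0 XOR NOT 0)) AND ((NOT 0 AND 1) AND (1 AND NOT 0))) -> 0
  row 13 [01101]: (((1 AND NOT 1) AND (0 XOR NOT 0)) AND ((NOT 0 AND 1) AND (1 AND NOT 0))) -> 0
  row 14 [01110]: (((1 AND NOT 1) AND (1 XOR NOT 1)) AND ((NOT 0 AND 1) AND (1 AND NOT 1))) -> 0
  row 15 [01111]: (((1 AND NOT 1) AND (1 XOR NOT 1)) AND ((NOT 0 AND 1) AND (1 AND NOT 1))) -> 0
  row 16 [10000]: (((0 AND NOT 0) AND (0 XOR NOT 0)) AND ((NOT 1 AND 0) AND (0 AND NOT 0))) -> 0
  row 17 [10001]: (((0 AND NOT 0) AND (0 XOR NOT 0)) AND ((NOT 1 AND 0) AND (0 AND NOT 0))) -> 0
  row 18 [10010]: (((0 AND NOT 0) AND (1 XOR NOT 1)) AND ((NOT 1 AND 0) AND (0 AND NOT 1))) -> 0
  row 19 [10011]: (((0 AND NOT 0) AND (1 XOR NOT 1)) AND ((NOT 1 AND 0) AND (0 AND NOT 1))) -> 0
  row 20 [10100]: (((1 AND NOT 1) AND (0 XOR NOT 0)) AND ((NOT 1 AND 1) AND (0 AND NOT 0))) -> 0
  row 21 [10101]: (((1 AND NOT 1) AND (0 XOR NOT 0)) AND ((NOT 1 AND 1) AND (0 AND NOT 0))) -> 0
  row 22 [10110]: (((1 AND NOT 1) AND (1 XOR NOT 1)) AND ((NOT 1 AND 1) AND (0 AND NOT 1))) -> 0
  row 23 [10111]: (((1 AND NOT 1) AND (1 XOR NOT 1)) AND ((NOT 1 AND 1) AND (0 AND NOT 1))) -> 0
  row 24 [11000]: (((0 AND NOT 0) AND (0 XOR NOT 0)) AND ((NOT 1 AND 0) AND (1 AND NOT 0))) -> 0
  row 25 [11001]: (((0 AND NOT 0) AND (0 XOR NOT 0)) AND ((NOT 1 AND 0) AND (1 AND NOT 0))) -> 0
  row 26 [11010]: (((0 AND NOT 0) AND (1 XOR NOT 1)) AND ((NOT 1 AND 0) AND (1 AND NOT 1))) -> 0
  row 27 [11011]: (((0 AND NOT 0) AND (1 XOR NOT 1)) AND ((NOT 1 AND 0) AND (1 AND NOT 1))) -> 0
  row 28 [11100]: (((1 AND NOT 1) AND (0 XOR NOT 0)) AND ((NOT 1 AND 1) AND (1 AND NOT 0))) -> 0
  row 29 [11101]: (((1 AND NOT 1) AND (0 XOR NOT 0)) AND ((NOT 1 AND 1) AND (1 AND NOT 0))) -> 0
  row 30 [11110]: (((1 AND NOT 1) AND (1 XOR NOT 1)) AND ((NOT 1 AND 1) AND (1 AND NOT 1))) -> 0
  row 31 [11111]: (((1 AND NOT 1) AND (1 XOR NOT 1)) AND ((NOT 1 AND 1) AND (1 AND NOT 1))) -> 0
Full result column, 8 rows per line (x1,x2 fixed per line; x3,x4,x5 runs 000..111 left to right):
  rows 0-7 [x1,x2=00]: 00000000  (ones: 0)
  rows 8-15 [x1,x2=01]: 00000000  (ones: 0)
  rows 16-23 [x1,x2=10]: 00000000  (ones: 0)
  rows 24-31 [x1,x2=11]: 00000000  (ones: 0)
Count of 1-rows = 0+0+0+0 = 0

0


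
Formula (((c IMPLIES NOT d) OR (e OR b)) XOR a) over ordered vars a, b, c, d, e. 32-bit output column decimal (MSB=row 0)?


Formula: (((c IMPLIES NOT d) OR (e OR b)) XOR a) over a, b, c, d, e (32 rows)
Evaluate each row (bits = a,b,c,d,e, MSB first):
  row 0 [00000]: (((0 IMPLIES NOT 0) OR (0 OR 0)) XOR 0) -> 1
  row 1 [00001]: (((0 IMPLIES NOT 0) OR (1 OR 0)) XOR 0) -> 1
  row 2 [00010]: (((0 IMPLIES NOT 1) OR (0 OR 0)) XOR 0) -> 1
  row 3 [00011]: (((0 IMPLIES NOT 1) OR (1 OR 0)) XOR 0) -> 1
  row 4 [00100]: (((1 IMPLIES NOT 0) OR (0 OR 0)) XOR 0) -> 1
  row 5 [00101]: (((1 IMPLIES NOT 0) OR (1 OR 0)) XOR 0) -> 1
  row 6 [00110]: (((1 IMPLIES NOT 1) OR (0 OR 0)) XOR 0) -> 0
  row 7 [00111]: (((1 IMPLIES NOT 1) OR (1 OR 0)) XOR 0) -> 1
  row 8 [01000]: (((0 IMPLIES NOT 0) OR (0 OR 1)) XOR 0) -> 1
  row 9 [01001]: (((0 IMPLIES NOT 0) OR (1 OR 1)) XOR 0) -> 1
  row 10 [01010]: (((0 IMPLIES NOT 1) OR (0 OR 1)) XOR 0) -> 1
  row 11 [01011]: (((0 IMPLIES NOT 1) OR (1 OR 1)) XOR 0) -> 1
  row 12 [01100]: (((1 IMPLIES NOT 0) OR (0 OR 1)) XOR 0) -> 1
  row 13 [01101]: (((1 IMPLIES NOT 0) OR (1 OR 1)) XOR 0) -> 1
  row 14 [01110]: (((1 IMPLIES NOT 1) OR (0 OR 1)) XOR 0) -> 1
  row 15 [01111]: (((1 IMPLIES NOT 1) OR (1 OR 1)) XOR 0) -> 1
  row 16 [10000]: (((0 IMPLIES NOT 0) OR (0 OR 0)) XOR 1) -> 0
  row 17 [10001]: (((0 IMPLIES NOT 0) OR (1 OR 0)) XOR 1) -> 0
  row 18 [10010]: (((0 IMPLIES NOT 1) OR (0 OR 0)) XOR 1) -> 0
  row 19 [10011]: (((0 IMPLIES NOT 1) OR (1 OR 0)) XOR 1) -> 0
  row 20 [10100]: (((1 IMPLIES NOT 0) OR (0 OR 0)) XOR 1) -> 0
  row 21 [10101]: (((1 IMPLIES NOT 0) OR (1 OR 0)) XOR 1) -> 0
  row 22 [10110]: (((1 IMPLIES NOT 1) OR (0 OR 0)) XOR 1) -> 1
  row 23 [10111]: (((1 IMPLIES NOT 1) OR (1 OR 0)) XOR 1) -> 0
  row 24 [11000]: (((0 IMPLIES NOT 0) OR (0 OR 1)) XOR 1) -> 0
  row 25 [11001]: (((0 IMPLIES NOT 0) OR (1 OR 1)) XOR 1) -> 0
  row 26 [11010]: (((0 IMPLIES NOT 1) OR (0 OR 1)) XOR 1) -> 0
  row 27 [11011]: (((0 IMPLIES NOT 1) OR (1 OR 1)) XOR 1) -> 0
  row 28 [11100]: (((1 IMPLIES NOT 0) OR (0 OR 1)) XOR 1) -> 0
  row 29 [11101]: (((1 IMPLIES NOT 0) OR (1 OR 1)) XOR 1) -> 0
  row 30 [11110]: (((1 IMPLIES NOT 1) OR (0 OR 1)) XOR 1) -> 0
  row 31 [11111]: (((1 IMPLIES NOT 1) OR (1 OR 1)) XOR 1) -> 0
Full result column, 4 rows per line (a,b,c fixed per line; d,e runs 00..11 left to right):
  rows 0-3 [a,b,c=000]: 1111  = hex F
  rows 4-7 [a,b,c=001]: 1101  = hex D
  rows 8-11 [a,b,c=010]: 1111  = hex F
  rows 12-15 [a,b,c=011]: 1111  = hex F
  rows 16-19 [a,b,c=100]: 0000  = hex 0
  rows 20-23 [a,b,c=101]: 0010  = hex 2
  rows 24-27 [a,b,c=110]: 0000  = hex 0
  rows 28-31 [a,b,c=111]: 0000  = hex 0
Output column (row 0 .. row 31) = 11111101111111110000001000000000
Output column grouped in 4s = 1111 1101 1111 1111 0000 0010 0000 0000 = 0xFDFF0200
Convert to decimal digit by digit (value = value*16 + digit):
  F -> 15
  15*16 + 13 (D) = 253
  253*16 + 15 (F) = 4063
  4063*16 + 15 (F) = 65023
  65023*16 + 0 = 1040368
  1040368*16 + 2 = 16645890
  16645890*16 + 0 = 266334240
  266334240*16 + 0 = 4261347840
Decimal = 4261347840

4261347840


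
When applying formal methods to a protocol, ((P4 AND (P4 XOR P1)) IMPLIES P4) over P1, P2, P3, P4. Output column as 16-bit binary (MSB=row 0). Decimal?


Formula: ((P4 AND (P4 XOR P1)) IMPLIES P4) over P1, P2, P3, P4 (16 rows)
Evaluate each row (bits = P1,P2,P3,P4, MSB first):
  row 0 [0000]: ((0 AND (0 XOR 0)) IMPLIES 0) -> 1
  row 1 [0001]: ((1 AND (1 XOR 0)) IMPLIES 1) -> 1
  row 2 [0010]: ((0 AND (0 XOR 0)) IMPLIES 0) -> 1
  row 3 [0011]: ((1 AND (1 XOR 0)) IMPLIES 1) -> 1
  row 4 [0100]: ((0 AND (0 XOR 0)) IMPLIES 0) -> 1
  row 5 [0101]: ((1 AND (1 XOR 0)) IMPLIES 1) -> 1
  row 6 [0110]: ((0 AND (0 XOR 0)) IMPLIES 0) -> 1
  row 7 [0111]: ((1 AND (1 XOR 0)) IMPLIES 1) -> 1
  row 8 [1000]: ((0 AND (0 XOR 1)) IMPLIES 0) -> 1
  row 9 [1001]: ((1 AND (1 XOR 1)) IMPLIES 1) -> 1
  row 10 [1010]: ((0 AND (0 XOR 1)) IMPLIES 0) -> 1
  row 11 [1011]: ((1 AND (1 XOR 1)) IMPLIES 1) -> 1
  row 12 [1100]: ((0 AND (0 XOR 1)) IMPLIES 0) -> 1
  row 13 [1101]: ((1 AND (1 XOR 1)) IMPLIES 1) -> 1
  row 14 [1110]: ((0 AND (0 XOR 1)) IMPLIES 0) -> 1
  row 15 [1111]: ((1 AND (1 XOR 1)) IMPLIES 1) -> 1
Full result column, 4 rows per line (P1,P2 fixed per line; P3,P4 runs 00..11 left to right):
  rows 0-3 [P1,P2=00]: 1111  = hex F
  rows 4-7 [P1,P2=01]: 1111  = hex F
  rows 8-11 [P1,P2=10]: 1111  = hex F
  rows 12-15 [P1,P2=11]: 1111  = hex F
Output column (row 0 .. row 15) = 1111111111111111
Output column grouped in 4s = 1111 1111 1111 1111 = 0xFFFF
Convert to decimal digit by digit (value = value*16 + digit):
  F -> 15
  15*16 + 15 (F) = 255
  255*16 + 15 (F) = 4095
  4095*16 + 15 (F) = 65535
Decimal = 65535

65535


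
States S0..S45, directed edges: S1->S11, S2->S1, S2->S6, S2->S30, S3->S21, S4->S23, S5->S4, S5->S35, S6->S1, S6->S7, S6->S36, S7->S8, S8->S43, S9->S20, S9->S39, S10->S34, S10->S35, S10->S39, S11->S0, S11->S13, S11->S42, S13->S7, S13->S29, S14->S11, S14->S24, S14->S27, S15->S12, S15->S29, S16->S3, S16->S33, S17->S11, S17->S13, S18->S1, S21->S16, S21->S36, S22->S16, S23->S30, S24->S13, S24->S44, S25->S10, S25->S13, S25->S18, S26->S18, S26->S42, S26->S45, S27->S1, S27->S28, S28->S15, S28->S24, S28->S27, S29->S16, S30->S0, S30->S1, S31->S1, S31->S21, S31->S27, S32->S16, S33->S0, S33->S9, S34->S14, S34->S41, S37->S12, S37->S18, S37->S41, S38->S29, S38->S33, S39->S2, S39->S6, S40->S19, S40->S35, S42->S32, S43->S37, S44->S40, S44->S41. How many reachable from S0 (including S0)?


BFS from S0:
  layer 0: {S0}
Reachable set: {S0}
Count = 1

1


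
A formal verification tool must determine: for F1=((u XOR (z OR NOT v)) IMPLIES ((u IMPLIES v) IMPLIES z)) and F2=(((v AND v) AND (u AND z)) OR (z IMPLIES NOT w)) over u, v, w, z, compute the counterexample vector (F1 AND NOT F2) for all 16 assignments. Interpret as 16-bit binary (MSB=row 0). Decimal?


F1 = ((u XOR (z OR NOT v)) IMPLIES ((u IMPLIES v) IMPLIES z))
F2 = (((v AND v) AND (u AND z)) OR (z IMPLIES NOT w))
Counterexample to F1=>F2 is where F1=1 and F2=0.
Evaluate each row (bits = u,v,w,z, MSB first):
  row 0 [0000]: F1=0 F2=1 -> F1&~F2 -> 0
  row 1 [0001]: F1=1 F2=1 -> F1&~F2 -> 0
  row 2 [0010]: F1=0 F2=1 -> F1&~F2 -> 0
  row 3 [0011]: F1=1 F2=0 -> F1&~F2 -> 1
  row 4 [0100]: F1=1 F2=1 -> F1&~F2 -> 0
  row 5 [0101]: F1=1 F2=1 -> F1&~F2 -> 0
  row 6 [0110]: F1=1 F2=1 -> F1&~F2 -> 0
  row 7 [0111]: F1=1 F2=0 -> F1&~F2 -> 1
  row 8 [1000]: F1=1 F2=1 -> F1&~F2 -> 0
  row 9 [1001]: F1=1 F2=1 -> F1&~F2 -> 0
  row 10 [1010]: F1=1 F2=1 -> F1&~F2 -> 0
  row 11 [1011]: F1=1 F2=0 -> F1&~F2 -> 1
  row 12 [1100]: F1=0 F2=1 -> F1&~F2 -> 0
  row 13 [1101]: F1=1 F2=1 -> F1&~F2 -> 0
  row 14 [1110]: F1=0 F2=1 -> F1&~F2 -> 0
  row 15 [1111]: F1=1 F2=1 -> F1&~F2 -> 0
Full result column, 4 rows per line (u,v fixed per line; w,z runs 00..11 left to right):
  rows 0-3 [u,v=00]: 0001  = hex 1
  rows 4-7 [u,v=01]: 0001  = hex 1
  rows 8-11 [u,v=10]: 0001  = hex 1
  rows 12-15 [u,v=11]: 0000  = hex 0
Counterexample vector (row 0 .. row 15) = 0001000100010000
Output column grouped in 4s = 0001 0001 0001 0000 = 0x1110
Convert to decimal digit by digit (value = value*16 + digit):
  1 -> 1
  1*16 + 1 = 17
  17*16 + 1 = 273
  273*16 + 0 = 4368
Decimal = 4368

4368


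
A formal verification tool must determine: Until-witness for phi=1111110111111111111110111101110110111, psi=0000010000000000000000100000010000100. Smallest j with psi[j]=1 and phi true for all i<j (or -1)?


(phi U psi) at 0: need smallest j with psi[j]=1 and phi[i]=1 for all i in [0,j).
Scan from step 0:
  step 0: phi=1, psi=0 -> continue
  step 1: phi=1, psi=0 -> continue
  step 2: phi=1, psi=0 -> continue
  step 3: phi=1, psi=0 -> continue
  step 5: psi=1 and phi held for [0,5) -> witness found
Witness step = 5

5


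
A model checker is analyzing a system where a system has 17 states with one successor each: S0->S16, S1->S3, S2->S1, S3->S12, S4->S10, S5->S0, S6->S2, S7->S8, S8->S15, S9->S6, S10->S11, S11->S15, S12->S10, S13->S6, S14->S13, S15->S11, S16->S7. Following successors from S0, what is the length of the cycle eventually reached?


Trace from S0 until a state repeats:
  S0 -> S16 -> S7 -> S8 -> S15 -> S11 -> S15
S15 first seen at step 4, revisited at step 6.
Cycle length = 6 - 4 = 2

2


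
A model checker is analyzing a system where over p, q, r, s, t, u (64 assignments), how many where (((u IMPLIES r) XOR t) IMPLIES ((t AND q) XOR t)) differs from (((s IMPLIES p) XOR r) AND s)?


F1 = (((u IMPLIES r) XOR t) IMPLIES ((t AND q) XOR t))
F2 = (((s IMPLIES p) XOR r) AND s)
Evaluate both on each of 64 rows (bits = p,q,r,s,t,u):
  row 0 [000000]: F1=0 F2=0 -> 0
  row 1 [000001]: F1=1 F2=0 (differ) -> 1
  row 2 [000010]: F1=1 F2=0 (differ) -> 1
  row 3 [000011]: F1=1 F2=0 (differ) -> 1
  row 4 [000100]: F1=0 F2=0 -> 0
  (every remaining row is evaluated the same way; all 64 results are listed next)
Full result column, 8 rows per line (p,q,r fixed per line; s,t,u runs 000..111 left to right):
  rows 0-7 [p,q,r=000]: 01110111  (ones: 6)
  rows 8-15 [p,q,r=001]: 00111100  (ones: 4)
  rows 16-23 [p,q,r=010]: 01100110  (ones: 4)
  rows 24-31 [p,q,r=011]: 00111100  (ones: 4)
  rows 32-39 [p,q,r=100]: 01111000  (ones: 4)
  rows 40-47 [p,q,r=101]: 00110011  (ones: 4)
  rows 48-55 [p,q,r=110]: 01101001  (ones: 4)
  rows 56-63 [p,q,r=111]: 00110011  (ones: 4)
Disagreements = 6+4+4+4+4+4+4+4 = 34

34


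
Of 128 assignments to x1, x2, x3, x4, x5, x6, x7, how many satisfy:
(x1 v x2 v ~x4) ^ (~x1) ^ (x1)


CNF with 3 clauses over 7 vars (128 assignments).
An assignment satisfies CNF iff every clause has >=1 true literal.
Check each row (bits = x1,x2,x3,x4,x5,x6,x7; clause T/F shown):
  row 0 [0000000]: clauses=TTF -> 0
  row 1 [0000001]: clauses=TTF -> 0
  row 2 [0000010]: clauses=TTF -> 0
  row 3 [0000011]: clauses=TTF -> 0
  row 4 [0000100]: clauses=TTF -> 0
  (every remaining row is evaluated the same way; all 128 results are listed next)
Full result column, 8 rows per line (x1,x2,x3,x4 fixed per line; x5,x6,x7 runs 000..111 left to right):
  rows 0-7 [x1,x2,x3,x4=0000]: 00000000  (ones: 0)
  rows 8-15 [x1,x2,x3,x4=0001]: 00000000  (ones: 0)
  rows 16-23 [x1,x2,x3,x4=0010]: 00000000  (ones: 0)
  rows 24-31 [x1,x2,x3,x4=0011]: 00000000  (ones: 0)
  rows 32-39 [x1,x2,x3,x4=0100]: 00000000  (ones: 0)
  rows 40-47 [x1,x2,x3,x4=0101]: 00000000  (ones: 0)
  rows 48-55 [x1,x2,x3,x4=0110]: 00000000  (ones: 0)
  rows 56-63 [x1,x2,x3,x4=0111]: 00000000  (ones: 0)
  rows 64-71 [x1,x2,x3,x4=1000]: 00000000  (ones: 0)
  rows 72-79 [x1,x2,x3,x4=1001]: 00000000  (ones: 0)
  rows 80-87 [x1,x2,x3,x4=1010]: 00000000  (ones: 0)
  rows 88-95 [x1,x2,x3,x4=1011]: 00000000  (ones: 0)
  rows 96-103 [x1,x2,x3,x4=1100]: 00000000  (ones: 0)
  rows 104-111 [x1,x2,x3,x4=1101]: 00000000  (ones: 0)
  rows 112-119 [x1,x2,x3,x4=1110]: 00000000  (ones: 0)
  rows 120-127 [x1,x2,x3,x4=1111]: 00000000  (ones: 0)
Satisfying assignments = 0+0+0+0+0+0+0+0+0+0+0+0+0+0+0+0 = 0

0


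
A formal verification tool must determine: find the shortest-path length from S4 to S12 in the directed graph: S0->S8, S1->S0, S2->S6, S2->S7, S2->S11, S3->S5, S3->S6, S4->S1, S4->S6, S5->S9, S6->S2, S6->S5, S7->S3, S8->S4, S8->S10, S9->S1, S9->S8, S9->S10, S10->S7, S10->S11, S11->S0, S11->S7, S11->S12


BFS layer-by-layer from S4:
  dist 0: {S4}
  dist 1: {S1, S6}
  dist 2: {S0, S2, S5}
  dist 3: {S7, S8, S9, S11}
  dist 4: {S3, S10, S12}
  -> S12 reached at distance 4
Shortest path length = 4

4


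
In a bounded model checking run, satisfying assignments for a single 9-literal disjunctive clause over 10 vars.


Step 1: Total=2^10=1024
Step 2: Unsat when all 9 false: 2^1=2
Step 3: Sat=1024-2=1022

1022


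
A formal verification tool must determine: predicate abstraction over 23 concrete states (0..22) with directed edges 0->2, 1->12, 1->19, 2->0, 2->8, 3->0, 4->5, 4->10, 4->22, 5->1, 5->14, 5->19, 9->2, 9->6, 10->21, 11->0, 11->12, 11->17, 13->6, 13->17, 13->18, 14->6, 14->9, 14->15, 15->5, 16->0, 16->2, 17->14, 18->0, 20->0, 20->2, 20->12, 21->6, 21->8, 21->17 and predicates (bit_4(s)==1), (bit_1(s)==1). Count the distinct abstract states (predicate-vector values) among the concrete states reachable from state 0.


BFS from 0:
Concrete reachable: {0, 2, 8}
Abstract via predicates (bit_4(s)==1), (bit_1(s)==1):
  (0,0) <- {0, 8}
  (0,1) <- {2}
Distinct abstract states = 2

2


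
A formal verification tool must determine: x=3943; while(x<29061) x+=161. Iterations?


Step 1: x goes from 3943 toward 29061 by 161; the body runs while x<29061, so iterations = ceil((bound-start)/step)
Step 2: Distance=25118
Step 3: ceil(25118/161)=157

157


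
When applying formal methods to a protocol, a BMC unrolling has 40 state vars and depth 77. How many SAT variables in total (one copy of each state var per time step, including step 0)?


BMC unrolls to depth k, creating one copy of each state var for steps 0..k.
Step count = 77 + 1 = 78 (steps 0 through 77)
Vars per step = 40
Total = 40 * 78 = 3120

3120


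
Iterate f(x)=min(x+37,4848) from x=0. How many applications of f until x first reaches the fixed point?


Step 1: x=0, cap=4848, increment=37
Step 2: x grows by 37 each step until capped at 4848; fixed point is x=4848
Step 3: iterations = ceil(4848/37) = 132

132


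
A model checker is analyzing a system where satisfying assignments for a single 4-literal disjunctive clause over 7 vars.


Step 1: Total=2^7=128
Step 2: Unsat when all 4 false: 2^3=8
Step 3: Sat=128-8=120

120


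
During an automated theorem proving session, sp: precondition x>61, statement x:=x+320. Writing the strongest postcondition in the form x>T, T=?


Formula: sp(P, x:=E) = exists old_x. (x = E[old_x/x]) AND P[old_x/x] (old_x is the value of x before the assignment; eliminate old_x by solving x = E[old_x/x] for old_x)
Step 1: Precondition P: x>61, i.e. old_x > 61
Step 2: Assignment gives x = old_x + 320, so old_x = x - 320
Step 3: Substitute into P: x - 320 > 61
Step 4: Simplify: x > 61+320 = 381

381


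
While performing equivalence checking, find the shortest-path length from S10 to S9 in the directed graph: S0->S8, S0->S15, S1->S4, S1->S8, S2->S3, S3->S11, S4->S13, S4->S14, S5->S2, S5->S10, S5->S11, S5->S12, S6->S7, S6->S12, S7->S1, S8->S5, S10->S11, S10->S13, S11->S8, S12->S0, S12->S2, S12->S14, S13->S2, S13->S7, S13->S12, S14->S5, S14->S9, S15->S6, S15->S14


BFS layer-by-layer from S10:
  dist 0: {S10}
  dist 1: {S11, S13}
  dist 2: {S2, S7, S8, S12}
  dist 3: {S0, S1, S3, S5, S14}
  dist 4: {S4, S9, S15}
  -> S9 reached at distance 4
Shortest path length = 4

4


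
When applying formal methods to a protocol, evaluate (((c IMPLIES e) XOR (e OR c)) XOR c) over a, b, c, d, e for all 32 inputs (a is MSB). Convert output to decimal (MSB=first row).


Formula: (((c IMPLIES e) XOR (e OR c)) XOR c) over a, b, c, d, e (32 rows)
Evaluate each row (bits = a,b,c,d,e, MSB first):
  row 0 [00000]: (((0 IMPLIES 0) XOR (0 OR 0)) XOR 0) -> 1
  row 1 [00001]: (((0 IMPLIES 1) XOR (1 OR 0)) XOR 0) -> 0
  row 2 [00010]: (((0 IMPLIES 0) XOR (0 OR 0)) XOR 0) -> 1
  row 3 [00011]: (((0 IMPLIES 1) XOR (1 OR 0)) XOR 0) -> 0
  row 4 [00100]: (((1 IMPLIES 0) XOR (0 OR 1)) XOR 1) -> 0
  row 5 [00101]: (((1 IMPLIES 1) XOR (1 OR 1)) XOR 1) -> 1
  row 6 [00110]: (((1 IMPLIES 0) XOR (0 OR 1)) XOR 1) -> 0
  row 7 [00111]: (((1 IMPLIES 1) XOR (1 OR 1)) XOR 1) -> 1
  row 8 [01000]: (((0 IMPLIES 0) XOR (0 OR 0)) XOR 0) -> 1
  row 9 [01001]: (((0 IMPLIES 1) XOR (1 OR 0)) XOR 0) -> 0
  row 10 [01010]: (((0 IMPLIES 0) XOR (0 OR 0)) XOR 0) -> 1
  row 11 [01011]: (((0 IMPLIES 1) XOR (1 OR 0)) XOR 0) -> 0
  row 12 [01100]: (((1 IMPLIES 0) XOR (0 OR 1)) XOR 1) -> 0
  row 13 [01101]: (((1 IMPLIES 1) XOR (1 OR 1)) XOR 1) -> 1
  row 14 [01110]: (((1 IMPLIES 0) XOR (0 OR 1)) XOR 1) -> 0
  row 15 [01111]: (((1 IMPLIES 1) XOR (1 OR 1)) XOR 1) -> 1
  row 16 [10000]: (((0 IMPLIES 0) XOR (0 OR 0)) XOR 0) -> 1
  row 17 [10001]: (((0 IMPLIES 1) XOR (1 OR 0)) XOR 0) -> 0
  row 18 [10010]: (((0 IMPLIES 0) XOR (0 OR 0)) XOR 0) -> 1
  row 19 [10011]: (((0 IMPLIES 1) XOR (1 OR 0)) XOR 0) -> 0
  row 20 [10100]: (((1 IMPLIES 0) XOR (0 OR 1)) XOR 1) -> 0
  row 21 [10101]: (((1 IMPLIES 1) XOR (1 OR 1)) XOR 1) -> 1
  row 22 [10110]: (((1 IMPLIES 0) XOR (0 OR 1)) XOR 1) -> 0
  row 23 [10111]: (((1 IMPLIES 1) XOR (1 OR 1)) XOR 1) -> 1
  row 24 [11000]: (((0 IMPLIES 0) XOR (0 OR 0)) XOR 0) -> 1
  row 25 [11001]: (((0 IMPLIES 1) XOR (1 OR 0)) XOR 0) -> 0
  row 26 [11010]: (((0 IMPLIES 0) XOR (0 OR 0)) XOR 0) -> 1
  row 27 [11011]: (((0 IMPLIES 1) XOR (1 OR 0)) XOR 0) -> 0
  row 28 [11100]: (((1 IMPLIES 0) XOR (0 OR 1)) XOR 1) -> 0
  row 29 [11101]: (((1 IMPLIES 1) XOR (1 OR 1)) XOR 1) -> 1
  row 30 [11110]: (((1 IMPLIES 0) XOR (0 OR 1)) XOR 1) -> 0
  row 31 [11111]: (((1 IMPLIES 1) XOR (1 OR 1)) XOR 1) -> 1
Full result column, 4 rows per line (a,b,c fixed per line; d,e runs 00..11 left to right):
  rows 0-3 [a,b,c=000]: 1010  = hex A
  rows 4-7 [a,b,c=001]: 0101  = hex 5
  rows 8-11 [a,b,c=010]: 1010  = hex A
  rows 12-15 [a,b,c=011]: 0101  = hex 5
  rows 16-19 [a,b,c=100]: 1010  = hex A
  rows 20-23 [a,b,c=101]: 0101  = hex 5
  rows 24-27 [a,b,c=110]: 1010  = hex A
  rows 28-31 [a,b,c=111]: 0101  = hex 5
Output column (row 0 .. row 31) = 10100101101001011010010110100101
Output column grouped in 4s = 1010 0101 1010 0101 1010 0101 1010 0101 = 0xA5A5A5A5
Convert to decimal digit by digit (value = value*16 + digit):
  A -> 10
  10*16 + 5 = 165
  165*16 + 10 (A) = 2650
  2650*16 + 5 = 42405
  42405*16 + 10 (A) = 678490
  678490*16 + 5 = 10855845
  10855845*16 + 10 (A) = 173693530
  173693530*16 + 5 = 2779096485
Decimal = 2779096485

2779096485
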